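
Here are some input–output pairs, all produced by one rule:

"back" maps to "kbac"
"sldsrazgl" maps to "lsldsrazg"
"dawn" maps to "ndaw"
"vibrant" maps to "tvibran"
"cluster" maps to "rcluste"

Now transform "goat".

The rule is to move the last character to the front.
On "goat" that produces "tgoa".

tgoa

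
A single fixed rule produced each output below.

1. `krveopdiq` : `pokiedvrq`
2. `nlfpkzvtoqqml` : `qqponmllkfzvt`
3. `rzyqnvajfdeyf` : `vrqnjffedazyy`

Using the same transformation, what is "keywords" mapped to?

rokedyws

Each output is the input with this applied: sort the characters into reverse alphabetical order, then move the first 3 characters to the end (rotate left by 3).
"keywords" → "ywsroked" → "rokedyws".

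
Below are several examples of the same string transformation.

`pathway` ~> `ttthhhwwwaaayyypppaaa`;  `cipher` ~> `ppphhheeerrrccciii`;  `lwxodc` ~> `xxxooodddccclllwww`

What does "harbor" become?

rrrbbbooorrrhhhaaa

The rule is to move the first 2 characters to the end (rotate left by 2), then repeat every character 3 times.
Working it through for "harbor": intermediate "rborha", final "rrrbbbooorrrhhhaaa".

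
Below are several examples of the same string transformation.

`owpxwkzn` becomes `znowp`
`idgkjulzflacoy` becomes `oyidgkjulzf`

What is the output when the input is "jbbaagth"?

Looking at the pairs, the operation is to move the last 2 characters to the front (rotate right by 2), then delete the last 3 characters.
Starting from "jbbaagth": after the first operation, "thjbbaag"; after the second, "thjbb".
(Check on "idgkjulzflacoy": → "oyidgkjulzflac" → "oyidgkjulzf" ✓)

thjbb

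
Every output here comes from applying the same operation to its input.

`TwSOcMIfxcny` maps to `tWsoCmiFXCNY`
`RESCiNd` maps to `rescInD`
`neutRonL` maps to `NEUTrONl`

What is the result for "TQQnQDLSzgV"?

tqqNqdlsZGv

In each case the input is transformed by: flip the case of every letter.
So "TQQnQDLSzgV" becomes "tqqNqdlsZGv".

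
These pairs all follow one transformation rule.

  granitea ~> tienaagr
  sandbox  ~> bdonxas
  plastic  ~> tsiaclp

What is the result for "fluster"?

The rule is to move the last 3 characters to the front (rotate right by 3), then take characters alternately from the front and the back (1st, last, 2nd, 2nd-last, ...).
On "fluster": the first step gives "terflus", and the second then gives "tseurlf".

tseurlf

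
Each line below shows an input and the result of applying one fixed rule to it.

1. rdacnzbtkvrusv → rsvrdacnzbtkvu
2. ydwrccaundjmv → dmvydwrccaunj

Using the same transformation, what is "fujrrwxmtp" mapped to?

xtpfujrrwm

The transformation: move the last 3 characters to the front (rotate right by 3), then swap the first and last characters.
Starting from "fujrrwxmtp": after the first operation, "mtpfujrrwx"; after the second, "xtpfujrrwm".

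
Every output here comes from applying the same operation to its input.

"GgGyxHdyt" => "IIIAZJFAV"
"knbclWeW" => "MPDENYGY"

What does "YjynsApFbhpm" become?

ALAPUCRHDJRO

The pattern: shift every letter 2 places forward in the alphabet (wrapping around), then convert every letter to uppercase.
"YjynsApFbhpm" → "ALAPUCRHDJRO".
(Check on "GgGyxHdyt": → "IiIazJfav" → "IIIAZJFAV" ✓)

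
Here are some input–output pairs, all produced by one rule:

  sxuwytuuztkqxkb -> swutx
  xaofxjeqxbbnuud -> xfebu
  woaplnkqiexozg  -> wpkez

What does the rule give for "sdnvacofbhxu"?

svoh

The rule is to keep one character in every 3, starting at position 1 (positions 1st, 4th, 7th, ...).
So "sdnvacofbhxu" becomes "svoh".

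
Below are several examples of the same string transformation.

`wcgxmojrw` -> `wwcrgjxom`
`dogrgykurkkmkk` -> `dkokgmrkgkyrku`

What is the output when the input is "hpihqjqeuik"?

The pattern: take characters alternately from the front and the back (1st, last, 2nd, 2nd-last, ...).
So "hpihqjqeuik" becomes "hkpiiuheqqj".

hkpiiuheqqj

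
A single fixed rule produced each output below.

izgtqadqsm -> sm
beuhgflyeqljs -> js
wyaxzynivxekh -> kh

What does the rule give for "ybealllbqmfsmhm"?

Rule — keep only the last 2 characters.
So "ybealllbqmfsmhm" becomes "hm".

hm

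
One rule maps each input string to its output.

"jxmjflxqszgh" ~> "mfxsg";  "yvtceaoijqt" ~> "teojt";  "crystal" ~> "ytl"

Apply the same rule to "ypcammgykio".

cmgko

The pattern: delete the first 2 characters, then keep every other character starting from the first (positions 1st, 3rd, 5th, ...).
Applying both steps to "ypcammgykio": "cammgykio", then "cmgko".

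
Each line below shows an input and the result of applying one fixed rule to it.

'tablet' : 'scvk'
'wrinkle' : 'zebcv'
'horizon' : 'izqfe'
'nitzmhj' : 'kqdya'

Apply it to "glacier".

What's happening: shift every letter 9 places backward in the alphabet (wrapping around), then delete the first 2 characters.
Starting from "glacier": after the first operation, "xcrtzvi"; after the second, "rtzvi".

rtzvi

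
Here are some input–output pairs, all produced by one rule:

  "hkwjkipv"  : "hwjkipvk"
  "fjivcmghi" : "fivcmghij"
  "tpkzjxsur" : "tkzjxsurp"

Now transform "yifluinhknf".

yfluinhknfi

Rule — move the first character to the end, then swap the first and last characters.
Applying both steps to "yifluinhknf": "ifluinhknfy", then "yfluinhknfi".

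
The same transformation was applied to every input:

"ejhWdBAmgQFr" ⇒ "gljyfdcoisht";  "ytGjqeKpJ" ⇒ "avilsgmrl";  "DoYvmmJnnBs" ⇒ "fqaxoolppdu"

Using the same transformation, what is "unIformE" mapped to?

wpkhqtog

The rule is to shift every letter 2 places forward in the alphabet (wrapping around), then convert every letter to lowercase.
For "unIformE", step one produces "wpKhqtoG"; step two turns that into "wpkhqtog".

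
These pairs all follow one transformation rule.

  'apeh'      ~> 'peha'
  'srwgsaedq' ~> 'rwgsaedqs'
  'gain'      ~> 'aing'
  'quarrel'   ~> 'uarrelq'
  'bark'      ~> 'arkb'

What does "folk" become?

olkf

Rule — move the first character to the end.
So "folk" becomes "olkf".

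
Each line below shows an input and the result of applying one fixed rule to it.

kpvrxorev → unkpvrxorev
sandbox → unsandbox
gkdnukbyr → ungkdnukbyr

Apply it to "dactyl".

undactyl

The transformation: prepend "un".
On "dactyl" that produces "undactyl".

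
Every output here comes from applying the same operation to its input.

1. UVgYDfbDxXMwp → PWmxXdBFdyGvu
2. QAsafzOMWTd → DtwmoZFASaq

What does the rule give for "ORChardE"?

eDRAHcro

The transformation: flip the case of every letter, then reverse the string.
"ORChardE" → "eDRAHcro".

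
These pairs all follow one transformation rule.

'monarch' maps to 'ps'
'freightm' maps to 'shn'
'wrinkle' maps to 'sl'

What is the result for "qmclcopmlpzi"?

Rule — shift every letter 1 place forward in the alphabet (wrapping around), then keep one character in every 3, starting at position 2 (positions 2nd, 5th, 8th, ...).
On "qmclcopmlpzi": the first step gives "rndmdpqnmqaj", and the second then gives "ndna".

ndna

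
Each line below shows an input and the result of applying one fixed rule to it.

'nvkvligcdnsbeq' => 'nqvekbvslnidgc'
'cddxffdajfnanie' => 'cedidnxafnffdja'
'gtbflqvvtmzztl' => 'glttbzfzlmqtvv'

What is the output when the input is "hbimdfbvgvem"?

The transformation: take characters alternately from the front and the back (1st, last, 2nd, 2nd-last, ...).
Applying that to "hbimdfbvgvem" gives "hmbeivmgdvfb".

hmbeivmgdvfb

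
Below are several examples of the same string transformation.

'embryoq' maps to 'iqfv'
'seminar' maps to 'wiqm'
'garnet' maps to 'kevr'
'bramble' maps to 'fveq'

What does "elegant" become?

The rule is to shift every letter 4 places forward in the alphabet (wrapping around), then keep only the first 4 characters.
Starting from "elegant": after the first operation, "ipikerx"; after the second, "ipik".

ipik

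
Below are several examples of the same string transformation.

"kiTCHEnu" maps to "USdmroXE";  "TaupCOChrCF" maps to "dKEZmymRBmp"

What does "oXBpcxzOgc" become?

YhlZMHJyQM

Rule — flip the case of every letter, then shift every letter 10 places forward in the alphabet (wrapping around).
Starting from "oXBpcxzOgc": after the first operation, "OxbPCXZoGC"; after the second, "YhlZMHJyQM".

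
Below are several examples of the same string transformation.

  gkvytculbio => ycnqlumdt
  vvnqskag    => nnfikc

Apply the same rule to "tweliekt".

The pattern: shift every letter 8 places backward in the alphabet (wrapping around), then delete the last 2 characters.
On "tweliekt" that produces "lowdaw".

lowdaw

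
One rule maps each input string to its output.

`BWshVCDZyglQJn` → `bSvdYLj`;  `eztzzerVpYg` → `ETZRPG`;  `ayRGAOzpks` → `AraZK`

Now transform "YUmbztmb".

Rule — flip the case of every letter, then keep every other character starting from the first (positions 1st, 3rd, 5th, ...).
On "YUmbztmb": the first step gives "yuMBZTMB", and the second then gives "yMZM".

yMZM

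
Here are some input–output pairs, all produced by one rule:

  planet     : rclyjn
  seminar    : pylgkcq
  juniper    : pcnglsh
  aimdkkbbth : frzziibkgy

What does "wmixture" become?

The pattern: shift every letter 2 places backward in the alphabet (wrapping around), then reverse the string.
So "wmixture" becomes "cpsrvgku".
(Check on "aimdkkbbth": → "ygkbiizzrf" → "frzziibkgy" ✓)

cpsrvgku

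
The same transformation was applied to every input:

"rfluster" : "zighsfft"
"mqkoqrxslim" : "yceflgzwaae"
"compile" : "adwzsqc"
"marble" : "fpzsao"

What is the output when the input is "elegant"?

Rule — shift every letter 12 places backward in the alphabet (wrapping around), then move the first 2 characters to the end (rotate left by 2).
"elegant" → "szsuobh" → "suobhsz".

suobhsz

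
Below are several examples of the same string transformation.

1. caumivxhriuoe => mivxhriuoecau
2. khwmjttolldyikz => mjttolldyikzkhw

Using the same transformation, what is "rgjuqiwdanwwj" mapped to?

The pattern: move the first 3 characters to the end (rotate left by 3).
So "rgjuqiwdanwwj" becomes "uqiwdanwwjrgj".

uqiwdanwwjrgj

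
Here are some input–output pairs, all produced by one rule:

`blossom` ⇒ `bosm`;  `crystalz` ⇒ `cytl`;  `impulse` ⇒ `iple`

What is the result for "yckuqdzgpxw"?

Looking at the pairs, the operation is to keep every other character starting from the first (positions 1st, 3rd, 5th, ...).
On "yckuqdzgpxw" that produces "ykqzpw".

ykqzpw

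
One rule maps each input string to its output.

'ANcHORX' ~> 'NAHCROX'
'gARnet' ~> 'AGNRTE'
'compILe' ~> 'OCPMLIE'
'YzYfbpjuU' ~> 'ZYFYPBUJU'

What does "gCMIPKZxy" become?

The transformation: swap each adjacent pair of characters (1↔2, 3↔4, ...), then convert every letter to uppercase.
For "gCMIPKZxy", step one produces "CgIMKPxZy"; step two turns that into "CGIMKPXZY".

CGIMKPXZY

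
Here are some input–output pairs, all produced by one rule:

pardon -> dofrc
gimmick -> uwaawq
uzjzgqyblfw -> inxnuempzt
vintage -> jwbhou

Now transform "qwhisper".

ekvwgds

The transformation: delete the last character, then shift every letter 12 places backward in the alphabet (wrapping around).
On "qwhisper": the first step gives "qwhispe", and the second then gives "ekvwgds".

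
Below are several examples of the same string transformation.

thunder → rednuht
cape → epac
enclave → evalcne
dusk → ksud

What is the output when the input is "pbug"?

gubp

The transformation: reverse the string.
Doing the same to "pbug": "gubp".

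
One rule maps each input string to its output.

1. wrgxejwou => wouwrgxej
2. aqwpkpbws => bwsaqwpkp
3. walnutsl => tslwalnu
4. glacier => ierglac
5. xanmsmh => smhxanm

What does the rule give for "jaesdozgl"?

zgljaesdo

Looking at the pairs, the operation is to move the last 3 characters to the front (rotate right by 3).
Doing the same to "jaesdozgl": "zgljaesdo".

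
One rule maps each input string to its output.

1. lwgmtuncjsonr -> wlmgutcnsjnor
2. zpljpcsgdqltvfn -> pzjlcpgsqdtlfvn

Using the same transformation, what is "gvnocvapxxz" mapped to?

In each case the input is transformed by: swap each adjacent pair of characters (1↔2, 3↔4, ...).
Applying that to "gvnocvapxxz" gives "vgonvcpaxxz".

vgonvcpaxxz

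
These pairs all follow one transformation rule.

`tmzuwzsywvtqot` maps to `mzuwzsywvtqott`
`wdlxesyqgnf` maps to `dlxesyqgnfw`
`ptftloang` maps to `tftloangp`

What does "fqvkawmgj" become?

What's happening: move the first character to the end.
Applying that to "fqvkawmgj" gives "qvkawmgjf".

qvkawmgjf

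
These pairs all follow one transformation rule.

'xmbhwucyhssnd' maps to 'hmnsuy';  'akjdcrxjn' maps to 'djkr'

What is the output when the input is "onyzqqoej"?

The pattern: keep every other character starting from the second (positions 2nd, 4th, 6th, ...), then sort the characters into alphabetical order.
Applying both steps to "onyzqqoej": "nzqe", then "enqz".
(Check on "xmbhwucyhssnd": → "mhuysn" → "hmnsuy" ✓)

enqz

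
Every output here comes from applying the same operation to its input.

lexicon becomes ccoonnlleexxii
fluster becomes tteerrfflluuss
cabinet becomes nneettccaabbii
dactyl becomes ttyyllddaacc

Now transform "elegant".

aanntteelleegg

The transformation: move the last 3 characters to the front (rotate right by 3), then double every character.
Working it through for "elegant": intermediate "anteleg", final "aanntteelleegg".
(Check on "cabinet": → "netcabi" → "nneettccaabbii" ✓)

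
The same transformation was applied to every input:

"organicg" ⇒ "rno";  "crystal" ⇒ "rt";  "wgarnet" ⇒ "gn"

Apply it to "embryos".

my

Each output is the input with this applied: swap the first and last characters, then keep one character in every 3, starting at position 2 (positions 2nd, 5th, 8th, ...).
On "embryos": the first step gives "smbryoe", and the second then gives "my".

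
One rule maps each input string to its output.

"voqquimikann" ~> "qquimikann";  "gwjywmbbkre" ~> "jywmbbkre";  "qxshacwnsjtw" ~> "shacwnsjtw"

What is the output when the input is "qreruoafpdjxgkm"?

eruoafpdjxgkm

What's happening: delete the first 2 characters.
For "qreruoafpdjxgkm" the result is "eruoafpdjxgkm".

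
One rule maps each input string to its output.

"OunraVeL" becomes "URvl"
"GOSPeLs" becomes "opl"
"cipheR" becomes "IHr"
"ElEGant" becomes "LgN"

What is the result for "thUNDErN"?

Hnen

Each output is the input with this applied: flip the case of every letter, then keep every other character starting from the second (positions 2nd, 4th, 6th, ...).
Working it through for "thUNDErN": intermediate "THundeRn", final "Hnen".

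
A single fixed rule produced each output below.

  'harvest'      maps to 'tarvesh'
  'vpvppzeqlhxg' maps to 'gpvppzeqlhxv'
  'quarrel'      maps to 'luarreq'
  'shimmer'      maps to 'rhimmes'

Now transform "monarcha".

The pattern: swap the first and last characters.
So "monarcha" becomes "aonarchm".

aonarchm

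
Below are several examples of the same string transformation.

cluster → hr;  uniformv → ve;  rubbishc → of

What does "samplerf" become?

Each output is the input with this applied: shift every letter 13 places forward in the alphabet (wrapping around) — i.e. ROT13, then keep one character in every 3, starting at position 3 (positions 3rd, 6th, 9th, ...).
Starting from "samplerf": after the first operation, "fnzcyres"; after the second, "zr".

zr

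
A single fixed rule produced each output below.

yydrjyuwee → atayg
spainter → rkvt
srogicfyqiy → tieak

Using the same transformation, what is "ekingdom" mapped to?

Rule — shift every letter 2 places forward in the alphabet (wrapping around), then keep every other character starting from the second (positions 2nd, 4th, 6th, ...).
Starting from "ekingdom": after the first operation, "gmkpifqo"; after the second, "mpfo".

mpfo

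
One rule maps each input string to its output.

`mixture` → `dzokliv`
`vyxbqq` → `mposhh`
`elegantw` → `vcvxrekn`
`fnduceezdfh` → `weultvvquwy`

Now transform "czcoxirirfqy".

tqtfoziziwhp

Each output is the input with this applied: shift every letter 9 places backward in the alphabet (wrapping around).
Applying that to "czcoxirirfqy" gives "tqtfoziziwhp".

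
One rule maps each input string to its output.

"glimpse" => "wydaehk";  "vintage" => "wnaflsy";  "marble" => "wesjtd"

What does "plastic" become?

Each output is the input with this applied: move the last character to the front, then shift every letter 8 places backward in the alphabet (wrapping around).
Working it through for "plastic": intermediate "cplasti", final "uhdskla".

uhdskla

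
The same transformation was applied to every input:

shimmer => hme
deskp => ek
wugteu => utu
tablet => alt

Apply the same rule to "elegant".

lgn

The transformation: keep every other character starting from the second (positions 2nd, 4th, 6th, ...).
On "elegant" that produces "lgn".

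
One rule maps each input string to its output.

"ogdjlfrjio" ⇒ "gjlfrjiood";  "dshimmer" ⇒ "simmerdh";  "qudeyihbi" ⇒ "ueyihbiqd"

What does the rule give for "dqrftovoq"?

qftovoqdr

The pattern: move the first 2 characters to the end (rotate left by 2), then swap the first and last characters.
For "dqrftovoq", step one produces "rftovoqdq"; step two turns that into "qftovoqdr".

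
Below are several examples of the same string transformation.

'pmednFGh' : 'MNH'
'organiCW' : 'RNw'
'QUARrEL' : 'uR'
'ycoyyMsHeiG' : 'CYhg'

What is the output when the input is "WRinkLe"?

rK

Rule — flip the case of every letter, then keep one character in every 3, starting at position 2 (positions 2nd, 5th, 8th, ...).
On "WRinkLe": the first step gives "wrINKlE", and the second then gives "rK".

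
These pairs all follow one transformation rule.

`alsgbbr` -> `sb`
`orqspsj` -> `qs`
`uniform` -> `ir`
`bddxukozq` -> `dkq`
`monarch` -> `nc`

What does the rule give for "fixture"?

The transformation: keep one character in every 3, starting at position 3 (positions 3rd, 6th, 9th, ...).
On "fixture" that produces "xr".

xr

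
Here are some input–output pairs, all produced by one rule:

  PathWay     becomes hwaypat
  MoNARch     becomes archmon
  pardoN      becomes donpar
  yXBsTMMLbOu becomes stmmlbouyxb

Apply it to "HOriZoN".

izonhor

The pattern: move the first 3 characters to the end (rotate left by 3), then convert every letter to lowercase.
Working it through for "HOriZoN": intermediate "iZoNHOr", final "izonhor".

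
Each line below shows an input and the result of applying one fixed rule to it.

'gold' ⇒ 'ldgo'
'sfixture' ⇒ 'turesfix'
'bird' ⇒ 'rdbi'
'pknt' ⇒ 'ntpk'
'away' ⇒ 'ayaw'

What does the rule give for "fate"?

The pattern: swap the front and back halves of the string.
So "fate" becomes "tefa".

tefa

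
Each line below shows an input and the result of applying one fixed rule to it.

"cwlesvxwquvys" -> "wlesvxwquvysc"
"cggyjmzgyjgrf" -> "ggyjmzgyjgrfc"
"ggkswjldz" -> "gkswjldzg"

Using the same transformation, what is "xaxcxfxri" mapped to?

The transformation: move the first character to the end.
Doing the same to "xaxcxfxri": "axcxfxrix".

axcxfxrix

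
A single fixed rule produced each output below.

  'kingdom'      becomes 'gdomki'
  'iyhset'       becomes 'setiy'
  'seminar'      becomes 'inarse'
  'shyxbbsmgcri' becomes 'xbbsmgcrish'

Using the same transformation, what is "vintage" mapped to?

Looking at the pairs, the operation is to move the first 3 characters to the end (rotate left by 3), then delete the last character.
Starting from "vintage": after the first operation, "tagevin"; after the second, "tagevi".

tagevi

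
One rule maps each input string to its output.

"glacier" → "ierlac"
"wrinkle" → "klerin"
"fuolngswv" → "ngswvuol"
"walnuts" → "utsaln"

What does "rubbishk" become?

The pattern: delete the first character, then move the first 3 characters to the end (rotate left by 3).
Applying that to "rubbishk" gives "ishkubb".

ishkubb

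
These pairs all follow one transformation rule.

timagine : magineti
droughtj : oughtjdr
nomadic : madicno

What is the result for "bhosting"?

The rule is to move the first 2 characters to the end (rotate left by 2).
Applying that to "bhosting" gives "ostingbh".

ostingbh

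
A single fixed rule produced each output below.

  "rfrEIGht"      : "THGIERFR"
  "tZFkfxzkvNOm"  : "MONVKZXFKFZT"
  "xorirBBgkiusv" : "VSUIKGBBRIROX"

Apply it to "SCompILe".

ELIPMOCS

In each case the input is transformed by: reverse the string, then convert every letter to uppercase.
"SCompILe" → "ELIPMOCS".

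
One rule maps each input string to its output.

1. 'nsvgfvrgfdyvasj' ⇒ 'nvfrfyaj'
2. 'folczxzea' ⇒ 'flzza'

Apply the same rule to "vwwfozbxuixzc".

The rule is to keep every other character starting from the first (positions 1st, 3rd, 5th, ...).
So "vwwfozbxuixzc" becomes "vwobuxc".

vwobuxc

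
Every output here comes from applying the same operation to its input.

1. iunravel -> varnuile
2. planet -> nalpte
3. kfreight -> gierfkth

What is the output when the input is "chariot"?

The pattern: move the last 2 characters to the front (rotate right by 2), then reverse the string.
Working it through for "chariot": intermediate "otchari", final "irahcto".

irahcto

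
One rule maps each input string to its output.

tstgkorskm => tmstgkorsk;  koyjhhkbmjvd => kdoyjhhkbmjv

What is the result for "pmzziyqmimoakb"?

The pattern: swap the first and last characters, then move the last character to the front.
On "pmzziyqmimoakb": the first step gives "bmzziyqmimoakp", and the second then gives "pbmzziyqmimoak".
(Check on "koyjhhkbmjvd": → "doyjhhkbmjvk" → "kdoyjhhkbmjv" ✓)

pbmzziyqmimoak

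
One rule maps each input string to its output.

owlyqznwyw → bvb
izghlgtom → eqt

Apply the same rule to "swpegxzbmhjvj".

In each case the input is transformed by: keep one character in every 3, starting at position 2 (positions 2nd, 5th, 8th, ...), then shift every letter 5 places forward in the alphabet (wrapping around).
For "swpegxzbmhjvj", step one produces "wgbj"; step two turns that into "blgo".

blgo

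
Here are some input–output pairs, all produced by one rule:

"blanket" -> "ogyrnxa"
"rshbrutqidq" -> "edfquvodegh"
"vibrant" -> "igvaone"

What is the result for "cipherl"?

The rule is to take characters alternately from the front and the back (1st, last, 2nd, 2nd-last, ...), then shift every letter 13 places forward in the alphabet (wrapping around) — i.e. ROT13.
For "cipherl", step one produces "clirpeh"; step two turns that into "pyvecru".
(Check on "vibrant": → "vtinbar" → "igvaone" ✓)

pyvecru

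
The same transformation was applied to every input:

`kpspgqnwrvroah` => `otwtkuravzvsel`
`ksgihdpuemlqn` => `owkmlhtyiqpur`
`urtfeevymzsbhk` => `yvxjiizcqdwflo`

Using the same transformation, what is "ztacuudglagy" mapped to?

dxegyyhkpekc

Rule — shift every letter 4 places forward in the alphabet (wrapping around).
Doing the same to "ztacuudglagy": "dxegyyhkpekc".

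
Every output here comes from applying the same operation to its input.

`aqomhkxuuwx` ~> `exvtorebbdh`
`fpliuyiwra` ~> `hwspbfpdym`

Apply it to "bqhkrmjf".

mxorytqi

Each output is the input with this applied: shift every letter 7 places forward in the alphabet (wrapping around), then swap the first and last characters.
On "bqhkrmjf": the first step gives "ixorytqm", and the second then gives "mxorytqi".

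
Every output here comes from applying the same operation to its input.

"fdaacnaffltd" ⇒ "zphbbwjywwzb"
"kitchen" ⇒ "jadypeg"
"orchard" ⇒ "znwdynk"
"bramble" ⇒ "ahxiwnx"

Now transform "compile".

aheliky

The pattern: shift every letter 4 places backward in the alphabet (wrapping around), then reverse the string.
"compile" → "ykileha" → "aheliky".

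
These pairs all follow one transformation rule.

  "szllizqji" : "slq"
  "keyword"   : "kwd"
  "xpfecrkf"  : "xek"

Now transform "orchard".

ohd

The pattern: keep one character in every 3, starting at position 1 (positions 1st, 4th, 7th, ...).
"orchard" → "ohd".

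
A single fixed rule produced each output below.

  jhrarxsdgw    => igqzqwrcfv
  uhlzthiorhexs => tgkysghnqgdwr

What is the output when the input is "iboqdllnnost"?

hanpckkmmnrs

Each output is the input with this applied: shift every letter 1 place backward in the alphabet (wrapping around).
For "iboqdllnnost" the result is "hanpckkmmnrs".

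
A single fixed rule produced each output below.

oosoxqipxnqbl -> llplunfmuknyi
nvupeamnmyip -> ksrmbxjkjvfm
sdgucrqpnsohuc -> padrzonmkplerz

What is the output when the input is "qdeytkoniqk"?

Rule — shift every letter 3 places backward in the alphabet (wrapping around).
For "qdeytkoniqk" the result is "nabvqhlkfnh".

nabvqhlkfnh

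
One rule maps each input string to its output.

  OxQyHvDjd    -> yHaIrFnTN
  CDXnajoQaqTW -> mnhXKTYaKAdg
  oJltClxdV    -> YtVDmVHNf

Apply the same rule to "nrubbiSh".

XBELLScR

The transformation: flip the case of every letter, then shift every letter 10 places forward in the alphabet (wrapping around).
Applying both steps to "nrubbiSh": "NRUBBIsH", then "XBELLScR".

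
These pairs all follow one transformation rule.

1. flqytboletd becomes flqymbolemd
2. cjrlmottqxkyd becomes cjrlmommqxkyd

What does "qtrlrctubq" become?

The rule is to replace every "t" with "m".
For "qtrlrctubq" the result is "qmrlrcmubq".

qmrlrcmubq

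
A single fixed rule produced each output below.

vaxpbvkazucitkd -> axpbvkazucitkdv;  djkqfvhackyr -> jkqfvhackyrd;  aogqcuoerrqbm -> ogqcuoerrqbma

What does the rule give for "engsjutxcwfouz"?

The transformation: move the first character to the end.
"engsjutxcwfouz" → "ngsjutxcwfouze".

ngsjutxcwfouze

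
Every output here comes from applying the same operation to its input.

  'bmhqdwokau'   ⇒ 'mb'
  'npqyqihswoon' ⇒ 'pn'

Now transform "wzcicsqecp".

zw

Looking at the pairs, the operation is to reverse the string, then keep only the last 2 characters.
For "wzcicsqecp", step one produces "pceqsciczw"; step two turns that into "zw".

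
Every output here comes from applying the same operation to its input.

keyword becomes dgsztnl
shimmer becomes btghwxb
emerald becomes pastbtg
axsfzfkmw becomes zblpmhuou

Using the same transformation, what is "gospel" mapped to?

etavdh

The rule is to move the last 3 characters to the front (rotate right by 3), then shift every letter 11 places backward in the alphabet (wrapping around).
On "gospel": the first step gives "pelgos", and the second then gives "etavdh".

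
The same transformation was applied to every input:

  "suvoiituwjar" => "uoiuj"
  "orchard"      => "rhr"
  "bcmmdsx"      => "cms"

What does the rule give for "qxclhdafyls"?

Each output is the input with this applied: delete the last character, then keep every other character starting from the second (positions 2nd, 4th, 6th, ...).
Starting from "qxclhdafyls": after the first operation, "qxclhdafyl"; after the second, "xldfl".
(Check on "suvoiituwjar": → "suvoiituwja" → "uoiuj" ✓)

xldfl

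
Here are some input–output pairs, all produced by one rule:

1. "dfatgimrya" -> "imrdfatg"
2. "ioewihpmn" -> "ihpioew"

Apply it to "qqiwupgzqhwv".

In each case the input is transformed by: delete the last 2 characters, then move the last 3 characters to the front (rotate right by 3).
"qqiwupgzqhwv" → "qqiwupgzqh" → "zqhqqiwupg".

zqhqqiwupg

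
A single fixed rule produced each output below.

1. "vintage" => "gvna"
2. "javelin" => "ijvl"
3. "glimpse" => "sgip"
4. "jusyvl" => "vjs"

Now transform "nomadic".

In each case the input is transformed by: move the last 2 characters to the front (rotate right by 2), then keep every other character starting from the first (positions 1st, 3rd, 5th, ...).
Applying both steps to "nomadic": "icnomad", then "inmd".

inmd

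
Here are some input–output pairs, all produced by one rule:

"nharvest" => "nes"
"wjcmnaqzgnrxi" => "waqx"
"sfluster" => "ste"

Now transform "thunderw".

Each output is the input with this applied: swap each adjacent pair of characters (1↔2, 3↔4, ...), then keep one character in every 3, starting at position 2 (positions 2nd, 5th, 8th, ...).
Applying both steps to "thunderw": "htnuedwr", then "ter".

ter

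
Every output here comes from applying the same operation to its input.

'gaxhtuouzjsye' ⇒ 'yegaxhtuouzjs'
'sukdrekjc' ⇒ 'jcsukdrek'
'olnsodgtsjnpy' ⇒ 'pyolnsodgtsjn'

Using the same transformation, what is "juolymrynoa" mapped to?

What's happening: move the last 2 characters to the front (rotate right by 2).
"juolymrynoa" → "oajuolymryn".

oajuolymryn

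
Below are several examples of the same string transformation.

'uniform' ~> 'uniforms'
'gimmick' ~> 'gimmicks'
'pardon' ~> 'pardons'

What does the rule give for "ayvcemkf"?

ayvcemkfs

Rule — append "s".
"ayvcemkf" → "ayvcemkfs".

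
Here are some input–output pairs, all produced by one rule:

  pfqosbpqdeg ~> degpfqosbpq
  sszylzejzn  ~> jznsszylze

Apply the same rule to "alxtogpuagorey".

reyalxtogpuago

In each case the input is transformed by: move the last 3 characters to the front (rotate right by 3).
Applying that to "alxtogpuagorey" gives "reyalxtogpuago".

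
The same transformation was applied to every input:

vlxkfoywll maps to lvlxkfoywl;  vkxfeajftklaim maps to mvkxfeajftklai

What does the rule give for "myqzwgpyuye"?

emyqzwgpyuy

The rule is to move the last character to the front.
Doing the same to "myqzwgpyuye": "emyqzwgpyuy".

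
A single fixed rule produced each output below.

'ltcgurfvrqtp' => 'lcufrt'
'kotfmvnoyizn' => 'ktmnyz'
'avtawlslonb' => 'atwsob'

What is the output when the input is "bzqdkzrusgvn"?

bqkrsv

The transformation: keep every other character starting from the first (positions 1st, 3rd, 5th, ...).
On "bzqdkzrusgvn" that produces "bqkrsv".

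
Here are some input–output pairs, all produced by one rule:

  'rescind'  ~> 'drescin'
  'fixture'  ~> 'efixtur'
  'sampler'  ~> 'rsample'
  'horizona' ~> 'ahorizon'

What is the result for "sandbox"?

xsandbo

The pattern: move the last character to the front.
For "sandbox" the result is "xsandbo".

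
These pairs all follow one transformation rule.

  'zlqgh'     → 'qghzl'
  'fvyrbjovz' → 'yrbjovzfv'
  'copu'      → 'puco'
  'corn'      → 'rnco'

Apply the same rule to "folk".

lkfo

Looking at the pairs, the operation is to move the first 2 characters to the end (rotate left by 2).
Applying that to "folk" gives "lkfo".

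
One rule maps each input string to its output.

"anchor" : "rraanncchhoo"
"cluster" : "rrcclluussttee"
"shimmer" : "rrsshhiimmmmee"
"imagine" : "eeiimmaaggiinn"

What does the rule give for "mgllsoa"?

aammggllllssoo

What's happening: double every character, then move the last 2 characters to the front (rotate right by 2).
For "mgllsoa", step one produces "mmggllllssooaa"; step two turns that into "aammggllllssoo".
(Check on "imagine": → "iimmaaggiinnee" → "eeiimmaaggiinn" ✓)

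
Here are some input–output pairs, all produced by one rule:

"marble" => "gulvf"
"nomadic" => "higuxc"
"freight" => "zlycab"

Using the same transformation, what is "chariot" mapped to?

wbulci

Each output is the input with this applied: delete the last character, then shift every letter 6 places backward in the alphabet (wrapping around).
For "chariot", step one produces "chario"; step two turns that into "wbulci".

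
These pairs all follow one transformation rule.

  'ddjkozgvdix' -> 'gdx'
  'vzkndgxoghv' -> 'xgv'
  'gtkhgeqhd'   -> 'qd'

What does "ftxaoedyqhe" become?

dqe

The pattern: keep every other character starting from the first (positions 1st, 3rd, 5th, ...), then delete the first 3 characters.
For "ftxaoedyqhe", step one produces "fxodqe"; step two turns that into "dqe".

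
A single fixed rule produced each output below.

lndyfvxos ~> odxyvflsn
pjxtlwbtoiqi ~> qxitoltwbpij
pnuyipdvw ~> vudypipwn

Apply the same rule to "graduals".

laadugsr

The rule is to take characters alternately from the front and the back (1st, last, 2nd, 2nd-last, ...), then move the first 3 characters to the end (rotate left by 3).
"graduals" → "laadugsr".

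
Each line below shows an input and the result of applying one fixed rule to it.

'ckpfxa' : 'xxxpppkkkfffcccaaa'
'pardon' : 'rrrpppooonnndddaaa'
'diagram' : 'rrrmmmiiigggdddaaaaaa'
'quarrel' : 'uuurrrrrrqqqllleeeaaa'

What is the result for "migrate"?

tttrrrmmmiiigggeeeaaa

The pattern: sort the characters into reverse alphabetical order, then repeat every character 3 times.
Applying both steps to "migrate": "trmigea", then "tttrrrmmmiiigggeeeaaa".
(Check on "quarrel": → "urrqlea" → "uuurrrrrrqqqllleeeaaa" ✓)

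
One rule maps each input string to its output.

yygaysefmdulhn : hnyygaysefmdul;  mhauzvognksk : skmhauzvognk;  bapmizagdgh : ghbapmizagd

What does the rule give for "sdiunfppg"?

pgsdiunfp

Each output is the input with this applied: move the last 2 characters to the front (rotate right by 2).
"sdiunfppg" → "pgsdiunfp".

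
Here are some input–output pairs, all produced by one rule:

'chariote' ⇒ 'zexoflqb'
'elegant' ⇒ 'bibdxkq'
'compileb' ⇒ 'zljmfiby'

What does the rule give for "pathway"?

mxqetxv

The rule is to shift every letter 3 places backward in the alphabet (wrapping around).
On "pathway" that produces "mxqetxv".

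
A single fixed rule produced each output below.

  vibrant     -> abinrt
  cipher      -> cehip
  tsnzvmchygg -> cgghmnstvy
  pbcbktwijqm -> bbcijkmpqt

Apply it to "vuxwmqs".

mqsuvw

In each case the input is transformed by: sort the characters into alphabetical order, then delete the last character.
Applying that to "vuxwmqs" gives "mqsuvw".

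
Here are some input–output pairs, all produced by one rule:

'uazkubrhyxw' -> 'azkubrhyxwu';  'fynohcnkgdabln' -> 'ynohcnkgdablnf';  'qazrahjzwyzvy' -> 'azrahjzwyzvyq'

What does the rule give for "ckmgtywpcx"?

kmgtywpcxc

Looking at the pairs, the operation is to move the first character to the end.
For "ckmgtywpcx" the result is "kmgtywpcxc".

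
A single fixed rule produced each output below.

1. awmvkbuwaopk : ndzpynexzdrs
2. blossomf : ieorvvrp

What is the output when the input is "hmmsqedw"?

zkppvthg

Looking at the pairs, the operation is to shift every letter 3 places forward in the alphabet (wrapping around), then move the last character to the front.
Working it through for "hmmsqedw": intermediate "kppvthgz", final "zkppvthg".
(Check on "blossomf": → "eorvvrpi" → "ieorvvrp" ✓)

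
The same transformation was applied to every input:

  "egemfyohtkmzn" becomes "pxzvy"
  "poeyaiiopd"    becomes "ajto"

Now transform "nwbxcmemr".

In each case the input is transformed by: shift every letter 11 places forward in the alphabet (wrapping around), then keep one character in every 3, starting at position 1 (positions 1st, 4th, 7th, ...).
Starting from "nwbxcmemr": after the first operation, "yhminxpxc"; after the second, "yip".

yip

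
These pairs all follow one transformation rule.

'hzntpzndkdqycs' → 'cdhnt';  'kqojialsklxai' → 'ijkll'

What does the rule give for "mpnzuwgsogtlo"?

ggmoz

Rule — keep one character in every 3, starting at position 1 (positions 1st, 4th, 7th, ...), then sort the characters into alphabetical order.
On "mpnzuwgsogtlo": the first step gives "mzggo", and the second then gives "ggmoz".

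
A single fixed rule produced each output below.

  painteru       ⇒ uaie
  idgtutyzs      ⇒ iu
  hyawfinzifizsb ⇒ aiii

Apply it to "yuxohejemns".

uoee

The transformation: move the last 2 characters to the front (rotate right by 2), then keep only the vowels.
Working it through for "yuxohejemns": intermediate "nsyuxohejem", final "uoee".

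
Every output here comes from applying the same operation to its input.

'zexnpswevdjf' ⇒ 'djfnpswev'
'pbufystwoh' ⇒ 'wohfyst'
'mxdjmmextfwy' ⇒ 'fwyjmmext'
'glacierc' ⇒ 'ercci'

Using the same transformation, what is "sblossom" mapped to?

somos

Each output is the input with this applied: delete the first 3 characters, then move the last 3 characters to the front (rotate right by 3).
Applying both steps to "sblossom": "ossom", then "somos".
(Check on "glacierc": → "cierc" → "ercci" ✓)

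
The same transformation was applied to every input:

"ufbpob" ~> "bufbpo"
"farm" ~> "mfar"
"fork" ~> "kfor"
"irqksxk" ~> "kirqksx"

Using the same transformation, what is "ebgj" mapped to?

What's happening: move the last character to the front.
Applying that to "ebgj" gives "jebg".

jebg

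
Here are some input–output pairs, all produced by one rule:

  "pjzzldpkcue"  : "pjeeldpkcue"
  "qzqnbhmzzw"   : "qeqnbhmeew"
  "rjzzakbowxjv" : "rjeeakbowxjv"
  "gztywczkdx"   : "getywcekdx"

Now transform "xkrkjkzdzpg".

The rule is to replace every "z" with "e".
"xkrkjkzdzpg" → "xkrkjkedepg".

xkrkjkedepg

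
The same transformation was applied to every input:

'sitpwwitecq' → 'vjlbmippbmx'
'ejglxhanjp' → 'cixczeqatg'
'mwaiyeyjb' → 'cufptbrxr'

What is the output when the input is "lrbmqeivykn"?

dgekufjxbor

Each output is the input with this applied: move the last 2 characters to the front (rotate right by 2), then shift every letter 7 places backward in the alphabet (wrapping around).
"lrbmqeivykn" → "knlrbmqeivy" → "dgekufjxbor".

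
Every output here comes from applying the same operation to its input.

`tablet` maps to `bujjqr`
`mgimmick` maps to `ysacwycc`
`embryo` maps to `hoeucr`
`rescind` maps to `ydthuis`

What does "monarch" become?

hsxcedq

Looking at the pairs, the operation is to move the last 3 characters to the front (rotate right by 3), then shift every letter 10 places backward in the alphabet (wrapping around).
Starting from "monarch": after the first operation, "rchmona"; after the second, "hsxcedq".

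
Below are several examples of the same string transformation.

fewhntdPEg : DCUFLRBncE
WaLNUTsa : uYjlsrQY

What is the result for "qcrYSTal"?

OAPwqrYJ

The rule is to shift every letter 2 places backward in the alphabet (wrapping around), then flip the case of every letter.
On "qcrYSTal": the first step gives "oapWQRyj", and the second then gives "OAPwqrYJ".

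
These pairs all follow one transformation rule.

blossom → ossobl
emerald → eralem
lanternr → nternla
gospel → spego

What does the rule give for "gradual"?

The rule is to delete the last character, then move the first 2 characters to the end (rotate left by 2).
"gradual" → "gradua" → "aduagr".

aduagr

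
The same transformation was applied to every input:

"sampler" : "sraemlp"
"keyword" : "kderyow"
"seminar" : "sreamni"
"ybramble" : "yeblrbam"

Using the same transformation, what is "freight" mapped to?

ftrhegi

What's happening: take characters alternately from the front and the back (1st, last, 2nd, 2nd-last, ...).
So "freight" becomes "ftrhegi".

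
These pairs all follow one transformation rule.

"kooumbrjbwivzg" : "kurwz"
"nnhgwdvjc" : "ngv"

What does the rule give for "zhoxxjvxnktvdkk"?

zxvkd

What's happening: keep one character in every 3, starting at position 1 (positions 1st, 4th, 7th, ...).
So "zhoxxjvxnktvdkk" becomes "zxvkd".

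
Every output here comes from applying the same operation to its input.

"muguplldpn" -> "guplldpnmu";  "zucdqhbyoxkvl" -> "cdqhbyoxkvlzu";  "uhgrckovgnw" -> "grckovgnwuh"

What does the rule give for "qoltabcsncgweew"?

Each output is the input with this applied: move the first 2 characters to the end (rotate left by 2).
Doing the same to "qoltabcsncgweew": "ltabcsncgweewqo".

ltabcsncgweewqo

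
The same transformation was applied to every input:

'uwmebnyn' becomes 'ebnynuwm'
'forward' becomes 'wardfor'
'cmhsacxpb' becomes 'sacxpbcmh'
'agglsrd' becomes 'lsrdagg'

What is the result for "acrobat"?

obatacr

What's happening: move the first 3 characters to the end (rotate left by 3).
"acrobat" → "obatacr".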